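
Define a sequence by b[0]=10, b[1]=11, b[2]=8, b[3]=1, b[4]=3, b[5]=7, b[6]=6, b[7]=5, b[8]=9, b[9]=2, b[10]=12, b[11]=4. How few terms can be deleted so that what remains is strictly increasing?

Fewest deletions = n − (longest strictly increasing subsequence).
Patience tails:
10 → extends → [10]
11 → extends → [10, 11]
8 → replaces 10 → [8, 11]
1 → replaces 8 → [1, 11]
3 → replaces 11 → [1, 3]
7 → extends → [1, 3, 7]
6 → replaces 7 → [1, 3, 6]
5 → replaces 6 → [1, 3, 5]
9 → extends → [1, 3, 5, 9]
2 → replaces 3 → [1, 2, 5, 9]
12 → extends → [1, 2, 5, 9, 12]
4 → replaces 5 → [1, 2, 4, 9, 12]
Longest strictly increasing subsequence has length 5, so deletions = 12 − 5 = 7.

7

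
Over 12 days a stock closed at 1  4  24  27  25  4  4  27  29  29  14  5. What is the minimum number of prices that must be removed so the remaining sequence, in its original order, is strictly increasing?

6

Fewest deletions = n − (longest strictly increasing subsequence).
Patience tails:
1 → extends → [1]
4 → extends → [1, 4]
24 → extends → [1, 4, 24]
27 → extends → [1, 4, 24, 27]
25 → replaces 27 → [1, 4, 24, 25]
4 → already a tail → [1, 4, 24, 25]
4 → already a tail → [1, 4, 24, 25]
27 → extends → [1, 4, 24, 25, 27]
29 → extends → [1, 4, 24, 25, 27, 29]
29 → already a tail → [1, 4, 24, 25, 27, 29]
14 → replaces 24 → [1, 4, 14, 25, 27, 29]
5 → replaces 14 → [1, 4, 5, 25, 27, 29]
Longest strictly increasing subsequence has length 6, so deletions = 12 − 6 = 6.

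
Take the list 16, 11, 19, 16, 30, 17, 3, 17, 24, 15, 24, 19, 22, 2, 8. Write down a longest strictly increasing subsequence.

Patience tails give the LIS length; then backtrack through the dp parents:
16 → extends → [16]
11 → replaces 16 → [11]
19 → extends → [11, 19]
16 → replaces 19 → [11, 16]
30 → extends → [11, 16, 30]
17 → replaces 30 → [11, 16, 17]
3 → replaces 11 → [3, 16, 17]
17 → already a tail → [3, 16, 17]
24 → extends → [3, 16, 17, 24]
15 → replaces 16 → [3, 15, 17, 24]
24 → already a tail → [3, 15, 17, 24]
19 → replaces 24 → [3, 15, 17, 19]
22 → extends → [3, 15, 17, 19, 22]
2 → replaces 3 → [2, 15, 17, 19, 22]
8 → replaces 15 → [2, 8, 17, 19, 22]
Length 5; one witness is 11, 16, 17, 19, 22.

11, 16, 17, 19, 22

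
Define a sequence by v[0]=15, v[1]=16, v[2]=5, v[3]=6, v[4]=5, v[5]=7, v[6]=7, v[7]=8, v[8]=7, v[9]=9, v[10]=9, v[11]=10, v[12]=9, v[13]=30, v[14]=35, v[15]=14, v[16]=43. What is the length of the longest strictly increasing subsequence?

Track the smallest tail for each achievable length (strict):
15 → extends → [15]
16 → extends → [15, 16]
5 → replaces 15 → [5, 16]
6 → replaces 16 → [5, 6]
5 → already a tail → [5, 6]
7 → extends → [5, 6, 7]
7 → already a tail → [5, 6, 7]
8 → extends → [5, 6, 7, 8]
7 → already a tail → [5, 6, 7, 8]
9 → extends → [5, 6, 7, 8, 9]
9 → already a tail → [5, 6, 7, 8, 9]
10 → extends → [5, 6, 7, 8, 9, 10]
9 → already a tail → [5, 6, 7, 8, 9, 10]
30 → extends → [5, 6, 7, 8, 9, 10, 30]
35 → extends → [5, 6, 7, 8, 9, 10, 30, 35]
14 → replaces 30 → [5, 6, 7, 8, 9, 10, 14, 35]
43 → extends → [5, 6, 7, 8, 9, 10, 14, 35, 43]
Nine tails, so the longest strictly increasing subsequence has length 9 (e.g. 5, 6, 7, 8, 9, 10, 30, 35, 43).

9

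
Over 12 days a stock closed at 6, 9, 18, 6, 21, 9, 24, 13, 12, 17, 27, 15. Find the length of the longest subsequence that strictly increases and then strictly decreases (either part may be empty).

7

inc[i] = longest strictly increasing subsequence ending at i; dec[i] = longest strictly decreasing subsequence starting at i:
i:      1  2  3  4  5  6  7  8  9 10 11 12
a[i]:   6  9 18  6 21  9 24 13 12 17 27 15
inc:    1  2  3  1  4  2  5  3  3  4  6  4
dec:    1  2  3  1  3  1  3  2  1  2  2  1
Best peak at i=7 (value 24): inc=5, dec=3, length 5+3−1 = 7.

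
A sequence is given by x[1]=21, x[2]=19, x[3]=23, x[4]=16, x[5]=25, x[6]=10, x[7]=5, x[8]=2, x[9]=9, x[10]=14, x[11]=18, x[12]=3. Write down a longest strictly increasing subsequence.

Patience tails give the LIS length; then backtrack through the dp parents:
21 → extends → [21]
19 → replaces 21 → [19]
23 → extends → [19, 23]
16 → replaces 19 → [16, 23]
25 → extends → [16, 23, 25]
10 → replaces 16 → [10, 23, 25]
5 → replaces 10 → [5, 23, 25]
2 → replaces 5 → [2, 23, 25]
9 → replaces 23 → [2, 9, 25]
14 → replaces 25 → [2, 9, 14]
18 → extends → [2, 9, 14, 18]
3 → replaces 9 → [2, 3, 14, 18]
Length 4; one witness is 5, 9, 14, 18.

5, 9, 14, 18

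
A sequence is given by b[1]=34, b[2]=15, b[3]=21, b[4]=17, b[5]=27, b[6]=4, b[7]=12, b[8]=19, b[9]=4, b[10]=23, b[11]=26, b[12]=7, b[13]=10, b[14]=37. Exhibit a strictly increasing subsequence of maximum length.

15, 17, 19, 23, 26, 37

Patience tails give the LIS length; then backtrack through the dp parents:
34 → extends → [34]
15 → replaces 34 → [15]
21 → extends → [15, 21]
17 → replaces 21 → [15, 17]
27 → extends → [15, 17, 27]
4 → replaces 15 → [4, 17, 27]
12 → replaces 17 → [4, 12, 27]
19 → replaces 27 → [4, 12, 19]
4 → already a tail → [4, 12, 19]
23 → extends → [4, 12, 19, 23]
26 → extends → [4, 12, 19, 23, 26]
7 → replaces 12 → [4, 7, 19, 23, 26]
10 → replaces 19 → [4, 7, 10, 23, 26]
37 → extends → [4, 7, 10, 23, 26, 37]
Length 6; one witness is 15, 17, 19, 23, 26, 37.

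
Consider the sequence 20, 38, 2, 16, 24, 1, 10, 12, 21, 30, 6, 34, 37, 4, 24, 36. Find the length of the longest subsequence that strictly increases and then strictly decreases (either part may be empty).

8

inc[i] = longest strictly increasing subsequence ending at i; dec[i] = longest strictly decreasing subsequence starting at i:
i:      1  2  3  4  5  6  7  8  9 10 11 12 13 14 15 16
a[i]:  20 38  2 16 24  1 10 12 21 30  6 34 37  4 24 36
inc:    1  2  1  2  3  1  2  3  4  5  2  6  7  2  5  7
dec:    5  5  2  4  4  1  3  3  3  3  2  2  2  1  1  1
Best peak at i=13 (value 37): inc=7, dec=2, length 7+2−1 = 8.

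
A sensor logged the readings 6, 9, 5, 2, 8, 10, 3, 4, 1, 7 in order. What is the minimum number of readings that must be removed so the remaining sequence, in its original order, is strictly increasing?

6

Fewest deletions = n − (longest strictly increasing subsequence).
i:      1  2  3  4  5  6  7  8  9 10
a[i]:   6  9  5  2  8 10  3  4  1  7
dp:     1  2  1  1  2  3  2  3  1  4
max dp = 4, so deletions = 10 − 4 = 6.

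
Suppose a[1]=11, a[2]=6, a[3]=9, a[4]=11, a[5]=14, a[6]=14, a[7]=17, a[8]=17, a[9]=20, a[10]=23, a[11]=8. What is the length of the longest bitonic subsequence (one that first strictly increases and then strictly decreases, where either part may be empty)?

inc[i] = longest strictly increasing subsequence ending at i; dec[i] = longest strictly decreasing subsequence starting at i:
i:      1  2  3  4  5  6  7  8  9 10 11
a[i]:  11  6  9 11 14 14 17 17 20 23  8
inc:    1  1  2  3  4  4  5  5  6  7  2
dec:    3  1  2  2  2  2  2  2  2  2  1
Best peak at i=10 (value 23): inc=7, dec=2, length 7+2−1 = 8.

8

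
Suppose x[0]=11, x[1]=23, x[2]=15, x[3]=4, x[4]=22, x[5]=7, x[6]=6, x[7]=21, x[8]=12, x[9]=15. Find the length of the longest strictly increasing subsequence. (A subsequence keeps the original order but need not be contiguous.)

4

Track the smallest tail for each achievable length (strict):
11 → extends → [11]
23 → extends → [11, 23]
15 → replaces 23 → [11, 15]
4 → replaces 11 → [4, 15]
22 → extends → [4, 15, 22]
7 → replaces 15 → [4, 7, 22]
6 → replaces 7 → [4, 6, 22]
21 → replaces 22 → [4, 6, 21]
12 → replaces 21 → [4, 6, 12]
15 → extends → [4, 6, 12, 15]
Four tails, so the longest strictly increasing subsequence has length 4 (e.g. 4, 7, 12, 15).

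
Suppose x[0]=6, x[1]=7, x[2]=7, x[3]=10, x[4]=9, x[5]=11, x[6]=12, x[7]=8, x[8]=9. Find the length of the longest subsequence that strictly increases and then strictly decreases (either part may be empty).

6

inc[i] = longest strictly increasing subsequence ending at i; dec[i] = longest strictly decreasing subsequence starting at i:
i:      0  1  2  3  4  5  6  7  8
x[i]:   6  7  7 10  9 11 12  8  9
inc:    1  2  2  3  3  4  5  3  4
dec:    1  1  1  3  2  2  2  1  1
Best peak at i=6 (value 12): inc=5, dec=2, length 5+2−1 = 6.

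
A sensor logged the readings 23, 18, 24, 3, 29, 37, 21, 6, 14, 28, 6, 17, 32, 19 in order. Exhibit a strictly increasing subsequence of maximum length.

Patience tails give the LIS length; then backtrack through the dp parents:
23 → extends → [23]
18 → replaces 23 → [18]
24 → extends → [18, 24]
3 → replaces 18 → [3, 24]
29 → extends → [3, 24, 29]
37 → extends → [3, 24, 29, 37]
21 → replaces 24 → [3, 21, 29, 37]
6 → replaces 21 → [3, 6, 29, 37]
14 → replaces 29 → [3, 6, 14, 37]
28 → replaces 37 → [3, 6, 14, 28]
6 → already a tail → [3, 6, 14, 28]
17 → replaces 28 → [3, 6, 14, 17]
32 → extends → [3, 6, 14, 17, 32]
19 → replaces 32 → [3, 6, 14, 17, 19]
Length 5; one witness is 3, 6, 14, 28, 32.

3, 6, 14, 28, 32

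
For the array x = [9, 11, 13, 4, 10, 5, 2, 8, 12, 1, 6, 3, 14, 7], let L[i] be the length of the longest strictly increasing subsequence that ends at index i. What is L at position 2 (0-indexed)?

3

dp[i] = 1 + max{dp[j] : j<i, x[j]<x[i]} (or 1 if no such j):
i:      0  1  2  3  4  5  6  7  8  9 10 11 12 13
x[i]:   9 11 13  4 10  5  2  8 12  1  6  3 14  7
dp:     1  2  3  1  2  2  1  3  4  1  3  2  5  4
At index 2 the value is 3.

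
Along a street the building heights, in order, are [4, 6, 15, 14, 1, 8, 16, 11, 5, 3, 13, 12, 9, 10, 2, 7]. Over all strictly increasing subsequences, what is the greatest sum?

42

Let S[i] be the best sum of a strictly increasing subsequence ending at i:
i:      1  2  3  4  5  6  7  8  9 10 11 12 13 14 15 16
a[i]:   4  6 15 14  1  8 16 11  5  3 13 12  9 10  2  7
S:      4 10 25 24  1 18 41 29  9  4 42 41 27 37  3 17
Maximum is 42 (e.g. 4 + 6 + 8 + 11 + 13).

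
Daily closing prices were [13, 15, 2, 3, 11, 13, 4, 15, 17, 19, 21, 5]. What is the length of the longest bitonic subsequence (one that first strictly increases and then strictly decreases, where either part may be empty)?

inc[i] = longest strictly increasing subsequence ending at i; dec[i] = longest strictly decreasing subsequence starting at i:
i:      1  2  3  4  5  6  7  8  9 10 11 12
a[i]:  13 15  2  3 11 13  4 15 17 19 21  5
inc:    1  2  1  2  3  4  3  5  6  7  8  4
dec:    3  3  1  1  2  2  1  2  2  2  2  1
Best peak at i=11 (value 21): inc=8, dec=2, length 8+2−1 = 9.

9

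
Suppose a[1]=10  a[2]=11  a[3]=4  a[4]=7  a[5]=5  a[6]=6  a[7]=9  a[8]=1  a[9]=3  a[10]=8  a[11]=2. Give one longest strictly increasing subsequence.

4, 5, 6, 9

Patience tails give the LIS length; then backtrack through the dp parents:
10 → extends → [10]
11 → extends → [10, 11]
4 → replaces 10 → [4, 11]
7 → replaces 11 → [4, 7]
5 → replaces 7 → [4, 5]
6 → extends → [4, 5, 6]
9 → extends → [4, 5, 6, 9]
1 → replaces 4 → [1, 5, 6, 9]
3 → replaces 5 → [1, 3, 6, 9]
8 → replaces 9 → [1, 3, 6, 8]
2 → replaces 3 → [1, 2, 6, 8]
Length 4; one witness is 4, 5, 6, 9.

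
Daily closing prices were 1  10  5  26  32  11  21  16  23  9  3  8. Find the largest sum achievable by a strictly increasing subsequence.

69

Let S[i] be the best sum of a strictly increasing subsequence ending at i:
i:      1  2  3  4  5  6  7  8  9 10 11 12
a[i]:   1 10  5 26 32 11 21 16 23  9  3  8
S:      1 11  6 37 69 22 43 38 66 15  4 14
Maximum is 69 (e.g. 1 + 10 + 26 + 32).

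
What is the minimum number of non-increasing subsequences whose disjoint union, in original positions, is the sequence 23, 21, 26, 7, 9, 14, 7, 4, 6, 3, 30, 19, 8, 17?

The minimum number of non-increasing subsequences covering a sequence equals the length of its longest strictly increasing subsequence.
LIS length is 4 (e.g. 7, 9, 14, 30), so 4 piles are needed.

4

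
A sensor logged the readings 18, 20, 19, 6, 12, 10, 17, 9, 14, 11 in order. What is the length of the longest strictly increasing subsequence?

Track the smallest tail for each achievable length (strict):
18 → extends → [18]
20 → extends → [18, 20]
19 → replaces 20 → [18, 19]
6 → replaces 18 → [6, 19]
12 → replaces 19 → [6, 12]
10 → replaces 12 → [6, 10]
17 → extends → [6, 10, 17]
9 → replaces 10 → [6, 9, 17]
14 → replaces 17 → [6, 9, 14]
11 → replaces 14 → [6, 9, 11]
Three tails, so the longest strictly increasing subsequence has length 3 (e.g. 6, 12, 17).

3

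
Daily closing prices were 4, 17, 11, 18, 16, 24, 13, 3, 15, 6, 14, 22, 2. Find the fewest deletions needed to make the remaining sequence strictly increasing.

Fewest deletions = n − (longest strictly increasing subsequence).
i:      1  2  3  4  5  6  7  8  9 10 11 12 13
a[i]:   4 17 11 18 16 24 13  3 15  6 14 22  2
dp:     1  2  2  3  3  4  3  1  4  2  4  5  1
max dp = 5, so deletions = 13 − 5 = 8.

8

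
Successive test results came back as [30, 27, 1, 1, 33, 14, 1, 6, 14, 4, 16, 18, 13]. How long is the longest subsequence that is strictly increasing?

5

Let dp[i] be the length of the longest such subsequence ending at index i:
i:      1  2  3  4  5  6  7  8  9 10 11 12 13
a[i]:  30 27  1  1 33 14  1  6 14  4 16 18 13
dp:     1  1  1  1  2  2  1  2  3  2  4  5  3
Maximum dp value is 5.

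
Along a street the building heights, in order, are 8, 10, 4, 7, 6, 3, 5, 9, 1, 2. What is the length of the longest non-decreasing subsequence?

Let dp[i] be the length of the longest such subsequence ending at index i:
i:      1  2  3  4  5  6  7  8  9 10
a[i]:   8 10  4  7  6  3  5  9  1  2
dp:     1  2  1  2  2  1  2  3  1  2
Maximum dp value is 3.

3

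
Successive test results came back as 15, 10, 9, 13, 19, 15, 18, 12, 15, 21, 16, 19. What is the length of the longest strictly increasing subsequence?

5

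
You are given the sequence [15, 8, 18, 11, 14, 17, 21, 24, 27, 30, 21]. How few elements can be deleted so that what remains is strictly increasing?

3

Fewest deletions = n − (longest strictly increasing subsequence).
i:      1  2  3  4  5  6  7  8  9 10 11
a[i]:  15  8 18 11 14 17 21 24 27 30 21
dp:     1  1  2  2  3  4  5  6  7  8  5
max dp = 8, so deletions = 11 − 8 = 3.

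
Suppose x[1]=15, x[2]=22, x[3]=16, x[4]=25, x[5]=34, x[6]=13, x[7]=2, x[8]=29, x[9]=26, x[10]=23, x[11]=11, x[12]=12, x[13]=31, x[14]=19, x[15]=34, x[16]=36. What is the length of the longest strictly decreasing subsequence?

Negate each value so 'decreasing' becomes 'increasing', then run patience tails on the negated sequence:
-15 → extends → [-15]
-22 → replaces -15 → [-22]
-16 → extends → [-22, -16]
-25 → replaces -22 → [-25, -16]
-34 → replaces -25 → [-34, -16]
-13 → extends → [-34, -16, -13]
-2 → extends → [-34, -16, -13, -2]
-29 → replaces -16 → [-34, -29, -13, -2]
-26 → replaces -13 → [-34, -29, -26, -2]
-23 → replaces -2 → [-34, -29, -26, -23]
-11 → extends → [-34, -29, -26, -23, -11]
-12 → replaces -11 → [-34, -29, -26, -23, -12]
-31 → replaces -29 → [-34, -31, -26, -23, -12]
-19 → replaces -12 → [-34, -31, -26, -23, -19]
-34 → already a tail → [-34, -31, -26, -23, -19]
-36 → replaces -34 → [-36, -31, -26, -23, -19]
Five tails, so the longest strictly decreasing subsequence of the original has length 5.

5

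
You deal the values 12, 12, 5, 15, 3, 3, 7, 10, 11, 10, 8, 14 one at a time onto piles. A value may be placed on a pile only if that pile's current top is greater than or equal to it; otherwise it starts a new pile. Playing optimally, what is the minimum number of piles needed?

5

Place each on the leftmost legal pile:
12 → new pile 1 (tops now [12])
12 → pile 1 (tops now [12])
5 → pile 1 (tops now [5])
15 → new pile 2 (tops now [5, 15])
3 → pile 1 (tops now [3, 15])
3 → pile 1 (tops now [3, 15])
7 → pile 2 (tops now [3, 7])
10 → new pile 3 (tops now [3, 7, 10])
11 → new pile 4 (tops now [3, 7, 10, 11])
10 → pile 3 (tops now [3, 7, 10, 11])
8 → pile 3 (tops now [3, 7, 8, 11])
14 → new pile 5 (tops now [3, 7, 8, 11, 14])
Five piles.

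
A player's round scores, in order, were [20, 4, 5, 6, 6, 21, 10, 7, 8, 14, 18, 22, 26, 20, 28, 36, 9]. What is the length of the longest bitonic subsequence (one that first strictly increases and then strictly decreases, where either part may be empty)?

inc[i] = longest strictly increasing subsequence ending at i; dec[i] = longest strictly decreasing subsequence starting at i:
i:      1  2  3  4  5  6  7  8  9 10 11 12 13 14 15 16 17
a[i]:  20  4  5  6  6 21 10  7  8 14 18 22 26 20 28 36  9
inc:    1  1  2  3  3  4  4  4  5  6  7  8  9  8 10 11  6
dec:    3  1  1  1  1  3  2  1  1  2  2  3  3  2  2  2  1
Best peak at i=16 (value 36): inc=11, dec=2, length 11+2−1 = 12.

12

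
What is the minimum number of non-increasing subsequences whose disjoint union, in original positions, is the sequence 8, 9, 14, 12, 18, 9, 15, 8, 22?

The minimum number of non-increasing subsequences covering a sequence equals the length of its longest strictly increasing subsequence.
LIS length is 5 (e.g. 8, 9, 14, 18, 22), so 5 piles are needed.

5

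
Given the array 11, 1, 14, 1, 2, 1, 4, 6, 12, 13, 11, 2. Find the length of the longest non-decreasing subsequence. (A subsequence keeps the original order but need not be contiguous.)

Let dp[i] be the length of the longest such subsequence ending at index i:
i:      1  2  3  4  5  6  7  8  9 10 11 12
a[i]:  11  1 14  1  2  1  4  6 12 13 11  2
dp:     1  1  2  2  3  3  4  5  6  7  6  4
Maximum dp value is 7.

7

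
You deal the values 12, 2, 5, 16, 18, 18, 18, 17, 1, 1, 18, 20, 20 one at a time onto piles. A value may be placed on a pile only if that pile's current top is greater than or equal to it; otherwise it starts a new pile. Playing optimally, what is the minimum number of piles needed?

6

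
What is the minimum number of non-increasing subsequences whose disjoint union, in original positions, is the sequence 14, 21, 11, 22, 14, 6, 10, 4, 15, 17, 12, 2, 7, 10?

Place each on the leftmost legal pile:
14 → new pile 1 (tops now [14])
21 → new pile 2 (tops now [14, 21])
11 → pile 1 (tops now [11, 21])
22 → new pile 3 (tops now [11, 21, 22])
14 → pile 2 (tops now [11, 14, 22])
6 → pile 1 (tops now [6, 14, 22])
10 → pile 2 (tops now [6, 10, 22])
4 → pile 1 (tops now [4, 10, 22])
15 → pile 3 (tops now [4, 10, 15])
17 → new pile 4 (tops now [4, 10, 15, 17])
12 → pile 3 (tops now [4, 10, 12, 17])
2 → pile 1 (tops now [2, 10, 12, 17])
7 → pile 2 (tops now [2, 7, 12, 17])
10 → pile 3 (tops now [2, 7, 10, 17])
Four piles.

4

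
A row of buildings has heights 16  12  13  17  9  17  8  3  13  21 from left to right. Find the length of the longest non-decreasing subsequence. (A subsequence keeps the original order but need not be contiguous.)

5

Let dp[i] be the length of the longest such subsequence ending at index i:
i:      1  2  3  4  5  6  7  8  9 10
a[i]:  16 12 13 17  9 17  8  3 13 21
dp:     1  1  2  3  1  4  1  1  3  5
Maximum dp value is 5.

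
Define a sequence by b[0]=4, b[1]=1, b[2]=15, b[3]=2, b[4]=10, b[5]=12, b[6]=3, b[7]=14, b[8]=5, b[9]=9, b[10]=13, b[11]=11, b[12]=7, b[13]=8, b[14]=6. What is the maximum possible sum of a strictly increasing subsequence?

40

Let S[i] be the best sum of a strictly increasing subsequence ending at i:
i:      0  1  2  3  4  5  6  7  8  9 10 11 12 13 14
b[i]:   4  1 15  2 10 12  3 14  5  9 13 11  7  8  6
S:      4  1 19  3 14 26  6 40 11 20 39 31 18 26 17
Maximum is 40 (e.g. 4 + 10 + 12 + 14).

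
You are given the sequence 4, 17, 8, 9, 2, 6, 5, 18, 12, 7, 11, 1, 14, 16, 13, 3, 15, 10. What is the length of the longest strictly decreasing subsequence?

5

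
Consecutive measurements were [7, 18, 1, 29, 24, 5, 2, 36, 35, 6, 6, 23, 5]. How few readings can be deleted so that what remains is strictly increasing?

9

Fewest deletions = n − (longest strictly increasing subsequence).
Patience tails:
7 → extends → [7]
18 → extends → [7, 18]
1 → replaces 7 → [1, 18]
29 → extends → [1, 18, 29]
24 → replaces 29 → [1, 18, 24]
5 → replaces 18 → [1, 5, 24]
2 → replaces 5 → [1, 2, 24]
36 → extends → [1, 2, 24, 36]
35 → replaces 36 → [1, 2, 24, 35]
6 → replaces 24 → [1, 2, 6, 35]
6 → already a tail → [1, 2, 6, 35]
23 → replaces 35 → [1, 2, 6, 23]
5 → replaces 6 → [1, 2, 5, 23]
Longest strictly increasing subsequence has length 4, so deletions = 13 − 4 = 9.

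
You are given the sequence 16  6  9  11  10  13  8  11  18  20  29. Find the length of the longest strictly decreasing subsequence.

Negate each value so 'decreasing' becomes 'increasing', then run patience tails on the negated sequence:
-16 → extends → [-16]
-6 → extends → [-16, -6]
-9 → replaces -6 → [-16, -9]
-11 → replaces -9 → [-16, -11]
-10 → extends → [-16, -11, -10]
-13 → replaces -11 → [-16, -13, -10]
-8 → extends → [-16, -13, -10, -8]
-11 → replaces -10 → [-16, -13, -11, -8]
-18 → replaces -16 → [-18, -13, -11, -8]
-20 → replaces -18 → [-20, -13, -11, -8]
-29 → replaces -20 → [-29, -13, -11, -8]
Four tails, so the longest strictly decreasing subsequence of the original has length 4.

4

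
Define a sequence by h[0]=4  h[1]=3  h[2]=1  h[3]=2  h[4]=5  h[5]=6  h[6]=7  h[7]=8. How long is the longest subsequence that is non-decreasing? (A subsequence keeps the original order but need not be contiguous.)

Track the smallest tail for each achievable length (allowing ties):
4 → extends → [4]
3 → replaces 4 → [3]
1 → replaces 3 → [1]
2 → extends → [1, 2]
5 → extends → [1, 2, 5]
6 → extends → [1, 2, 5, 6]
7 → extends → [1, 2, 5, 6, 7]
8 → extends → [1, 2, 5, 6, 7, 8]
Six tails, so the longest non-decreasing subsequence has length 6 (e.g. 1, 2, 5, 6, 7, 8).

6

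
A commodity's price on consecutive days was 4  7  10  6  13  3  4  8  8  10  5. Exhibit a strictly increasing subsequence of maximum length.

4, 7, 10, 13

Patience tails give the LIS length; then backtrack through the dp parents:
4 → extends → [4]
7 → extends → [4, 7]
10 → extends → [4, 7, 10]
6 → replaces 7 → [4, 6, 10]
13 → extends → [4, 6, 10, 13]
3 → replaces 4 → [3, 6, 10, 13]
4 → replaces 6 → [3, 4, 10, 13]
8 → replaces 10 → [3, 4, 8, 13]
8 → already a tail → [3, 4, 8, 13]
10 → replaces 13 → [3, 4, 8, 10]
5 → replaces 8 → [3, 4, 5, 10]
Length 4; one witness is 4, 7, 10, 13.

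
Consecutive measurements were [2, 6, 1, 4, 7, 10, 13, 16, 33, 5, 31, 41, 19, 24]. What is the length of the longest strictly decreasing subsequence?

3

Let dp[i] be the longest strictly decreasing subsequence ending at i:
i:      1  2  3  4  5  6  7  8  9 10 11 12 13 14
a[i]:   2  6  1  4  7 10 13 16 33  5 31 41 19 24
dp:     1  1  2  2  1  1  1  1  1  2  2  1  3  3
Maximum is 3.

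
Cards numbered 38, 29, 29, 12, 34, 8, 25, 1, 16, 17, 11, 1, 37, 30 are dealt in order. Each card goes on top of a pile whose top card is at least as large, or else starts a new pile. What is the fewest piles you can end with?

4

The minimum number of non-increasing subsequences covering a sequence equals the length of its longest strictly increasing subsequence.
LIS length is 4 (e.g. 12, 16, 17, 37), so 4 piles are needed.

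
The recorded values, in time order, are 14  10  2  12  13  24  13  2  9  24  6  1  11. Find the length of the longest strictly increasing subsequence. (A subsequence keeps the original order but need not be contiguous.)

Track the smallest tail for each achievable length (strict):
14 → extends → [14]
10 → replaces 14 → [10]
2 → replaces 10 → [2]
12 → extends → [2, 12]
13 → extends → [2, 12, 13]
24 → extends → [2, 12, 13, 24]
13 → already a tail → [2, 12, 13, 24]
2 → already a tail → [2, 12, 13, 24]
9 → replaces 12 → [2, 9, 13, 24]
24 → already a tail → [2, 9, 13, 24]
6 → replaces 9 → [2, 6, 13, 24]
1 → replaces 2 → [1, 6, 13, 24]
11 → replaces 13 → [1, 6, 11, 24]
Four tails, so the longest strictly increasing subsequence has length 4 (e.g. 10, 12, 13, 24).

4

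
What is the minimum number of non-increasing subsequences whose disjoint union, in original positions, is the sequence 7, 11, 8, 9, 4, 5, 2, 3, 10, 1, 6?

Place each on the leftmost legal pile:
7 → new pile 1 (tops now [7])
11 → new pile 2 (tops now [7, 11])
8 → pile 2 (tops now [7, 8])
9 → new pile 3 (tops now [7, 8, 9])
4 → pile 1 (tops now [4, 8, 9])
5 → pile 2 (tops now [4, 5, 9])
2 → pile 1 (tops now [2, 5, 9])
3 → pile 2 (tops now [2, 3, 9])
10 → new pile 4 (tops now [2, 3, 9, 10])
1 → pile 1 (tops now [1, 3, 9, 10])
6 → pile 3 (tops now [1, 3, 6, 10])
Four piles.

4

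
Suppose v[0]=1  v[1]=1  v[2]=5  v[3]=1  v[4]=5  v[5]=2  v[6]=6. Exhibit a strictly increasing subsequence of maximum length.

Patience tails give the LIS length; then backtrack through the dp parents:
1 → extends → [1]
1 → already a tail → [1]
5 → extends → [1, 5]
1 → already a tail → [1, 5]
5 → already a tail → [1, 5]
2 → replaces 5 → [1, 2]
6 → extends → [1, 2, 6]
Length 3; one witness is 1, 5, 6.

1, 5, 6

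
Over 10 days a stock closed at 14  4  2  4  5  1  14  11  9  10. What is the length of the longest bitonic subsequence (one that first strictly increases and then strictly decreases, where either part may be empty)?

inc[i] = longest strictly increasing subsequence ending at i; dec[i] = longest strictly decreasing subsequence starting at i:
i:      1  2  3  4  5  6  7  8  9 10
a[i]:  14  4  2  4  5  1 14 11  9 10
inc:    1  1  1  2  3  1  4  4  4  5
dec:    4  3  2  2  2  1  3  2  1  1
Best peak at i=7 (value 14): inc=4, dec=3, length 4+3−1 = 6.

6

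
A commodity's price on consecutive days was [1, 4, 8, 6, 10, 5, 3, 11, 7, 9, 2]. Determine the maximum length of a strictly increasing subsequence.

5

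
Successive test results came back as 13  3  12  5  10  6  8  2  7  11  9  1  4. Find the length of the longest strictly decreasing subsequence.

Negate each value so 'decreasing' becomes 'increasing', then run patience tails on the negated sequence:
-13 → extends → [-13]
-3 → extends → [-13, -3]
-12 → replaces -3 → [-13, -12]
-5 → extends → [-13, -12, -5]
-10 → replaces -5 → [-13, -12, -10]
-6 → extends → [-13, -12, -10, -6]
-8 → replaces -6 → [-13, -12, -10, -8]
-2 → extends → [-13, -12, -10, -8, -2]
-7 → replaces -2 → [-13, -12, -10, -8, -7]
-11 → replaces -10 → [-13, -12, -11, -8, -7]
-9 → replaces -8 → [-13, -12, -11, -9, -7]
-1 → extends → [-13, -12, -11, -9, -7, -1]
-4 → replaces -1 → [-13, -12, -11, -9, -7, -4]
Six tails, so the longest strictly decreasing subsequence of the original has length 6.

6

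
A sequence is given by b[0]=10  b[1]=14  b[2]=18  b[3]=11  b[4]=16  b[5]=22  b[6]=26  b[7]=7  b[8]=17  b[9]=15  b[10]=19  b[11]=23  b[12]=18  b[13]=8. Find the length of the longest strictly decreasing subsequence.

Negate each value so 'decreasing' becomes 'increasing', then run patience tails on the negated sequence:
-10 → extends → [-10]
-14 → replaces -10 → [-14]
-18 → replaces -14 → [-18]
-11 → extends → [-18, -11]
-16 → replaces -11 → [-18, -16]
-22 → replaces -18 → [-22, -16]
-26 → replaces -22 → [-26, -16]
-7 → extends → [-26, -16, -7]
-17 → replaces -16 → [-26, -17, -7]
-15 → replaces -7 → [-26, -17, -15]
-19 → replaces -17 → [-26, -19, -15]
-23 → replaces -19 → [-26, -23, -15]
-18 → replaces -15 → [-26, -23, -18]
-8 → extends → [-26, -23, -18, -8]
Four tails, so the longest strictly decreasing subsequence of the original has length 4.

4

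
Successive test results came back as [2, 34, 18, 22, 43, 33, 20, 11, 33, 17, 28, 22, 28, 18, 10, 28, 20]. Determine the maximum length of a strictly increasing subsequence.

Track the smallest tail for each achievable length (strict):
2 → extends → [2]
34 → extends → [2, 34]
18 → replaces 34 → [2, 18]
22 → extends → [2, 18, 22]
43 → extends → [2, 18, 22, 43]
33 → replaces 43 → [2, 18, 22, 33]
20 → replaces 22 → [2, 18, 20, 33]
11 → replaces 18 → [2, 11, 20, 33]
33 → already a tail → [2, 11, 20, 33]
17 → replaces 20 → [2, 11, 17, 33]
28 → replaces 33 → [2, 11, 17, 28]
22 → replaces 28 → [2, 11, 17, 22]
28 → extends → [2, 11, 17, 22, 28]
18 → replaces 22 → [2, 11, 17, 18, 28]
10 → replaces 11 → [2, 10, 17, 18, 28]
28 → already a tail → [2, 10, 17, 18, 28]
20 → replaces 28 → [2, 10, 17, 18, 20]
Five tails, so the longest strictly increasing subsequence has length 5 (e.g. 2, 18, 20, 22, 28).

5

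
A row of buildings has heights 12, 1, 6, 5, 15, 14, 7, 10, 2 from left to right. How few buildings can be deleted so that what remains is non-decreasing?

Fewest deletions = n − (longest non-decreasing subsequence).
Patience tails:
12 → extends → [12]
1 → replaces 12 → [1]
6 → extends → [1, 6]
5 → replaces 6 → [1, 5]
15 → extends → [1, 5, 15]
14 → replaces 15 → [1, 5, 14]
7 → replaces 14 → [1, 5, 7]
10 → extends → [1, 5, 7, 10]
2 → replaces 5 → [1, 2, 7, 10]
Longest non-decreasing subsequence has length 4, so deletions = 9 − 4 = 5.

5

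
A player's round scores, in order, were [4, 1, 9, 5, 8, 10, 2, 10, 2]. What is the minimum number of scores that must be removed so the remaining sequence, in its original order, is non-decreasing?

Fewest deletions = n − (longest non-decreasing subsequence).
Patience tails:
4 → extends → [4]
1 → replaces 4 → [1]
9 → extends → [1, 9]
5 → replaces 9 → [1, 5]
8 → extends → [1, 5, 8]
10 → extends → [1, 5, 8, 10]
2 → replaces 5 → [1, 2, 8, 10]
10 → extends → [1, 2, 8, 10, 10]
2 → replaces 8 → [1, 2, 2, 10, 10]
Longest non-decreasing subsequence has length 5, so deletions = 9 − 5 = 4.

4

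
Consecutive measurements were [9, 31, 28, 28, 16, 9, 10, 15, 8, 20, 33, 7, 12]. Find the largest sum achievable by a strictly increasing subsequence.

87

Let S[i] be the best sum of a strictly increasing subsequence ending at i:
i:      1  2  3  4  5  6  7  8  9 10 11 12 13
a[i]:   9 31 28 28 16  9 10 15  8 20 33  7 12
S:      9 40 37 37 25  9 19 34  8 54 87  7 31
Maximum is 87 (e.g. 9 + 10 + 15 + 20 + 33).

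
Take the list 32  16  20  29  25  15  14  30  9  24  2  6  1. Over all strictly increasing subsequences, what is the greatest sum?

95

Let S[i] be the best sum of a strictly increasing subsequence ending at i:
i:      1  2  3  4  5  6  7  8  9 10 11 12 13
a[i]:  32 16 20 29 25 15 14 30  9 24  2  6  1
S:     32 16 36 65 61 15 14 95  9 60  2  8  1
Maximum is 95 (e.g. 16 + 20 + 29 + 30).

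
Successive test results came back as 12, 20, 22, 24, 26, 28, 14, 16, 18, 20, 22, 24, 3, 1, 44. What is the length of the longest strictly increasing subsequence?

8

Track the smallest tail for each achievable length (strict):
12 → extends → [12]
20 → extends → [12, 20]
22 → extends → [12, 20, 22]
24 → extends → [12, 20, 22, 24]
26 → extends → [12, 20, 22, 24, 26]
28 → extends → [12, 20, 22, 24, 26, 28]
14 → replaces 20 → [12, 14, 22, 24, 26, 28]
16 → replaces 22 → [12, 14, 16, 24, 26, 28]
18 → replaces 24 → [12, 14, 16, 18, 26, 28]
20 → replaces 26 → [12, 14, 16, 18, 20, 28]
22 → replaces 28 → [12, 14, 16, 18, 20, 22]
24 → extends → [12, 14, 16, 18, 20, 22, 24]
3 → replaces 12 → [3, 14, 16, 18, 20, 22, 24]
1 → replaces 3 → [1, 14, 16, 18, 20, 22, 24]
44 → extends → [1, 14, 16, 18, 20, 22, 24, 44]
Eight tails, so the longest strictly increasing subsequence has length 8 (e.g. 12, 14, 16, 18, 20, 22, 24, 44).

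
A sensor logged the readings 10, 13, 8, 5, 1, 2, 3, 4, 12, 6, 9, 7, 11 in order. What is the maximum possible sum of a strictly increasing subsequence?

Let S[i] be the best sum of a strictly increasing subsequence ending at i:
i:      1  2  3  4  5  6  7  8  9 10 11 12 13
a[i]:  10 13  8  5  1  2  3  4 12  6  9  7 11
S:     10 23  8  5  1  3  6 10 22 16 25 23 36
Maximum is 36 (e.g. 1 + 2 + 3 + 4 + 6 + 9 + 11).

36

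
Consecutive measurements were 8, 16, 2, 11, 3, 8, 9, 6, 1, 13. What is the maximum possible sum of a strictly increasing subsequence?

Let S[i] be the best sum of a strictly increasing subsequence ending at i:
i:      1  2  3  4  5  6  7  8  9 10
a[i]:   8 16  2 11  3  8  9  6  1 13
S:      8 24  2 19  5 13 22 11  1 35
Maximum is 35 (e.g. 2 + 3 + 8 + 9 + 13).

35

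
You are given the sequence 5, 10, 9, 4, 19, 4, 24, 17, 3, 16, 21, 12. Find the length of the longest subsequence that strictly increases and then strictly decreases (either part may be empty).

inc[i] = longest strictly increasing subsequence ending at i; dec[i] = longest strictly decreasing subsequence starting at i:
i:      1  2  3  4  5  6  7  8  9 10 11 12
a[i]:   5 10  9  4 19  4 24 17  3 16 21 12
inc:    1  2  2  1  3  1  4  3  1  3  4  3
dec:    3  4  3  2  4  2  4  3  1  2  2  1
Best peak at i=7 (value 24): inc=4, dec=4, length 4+4−1 = 7.

7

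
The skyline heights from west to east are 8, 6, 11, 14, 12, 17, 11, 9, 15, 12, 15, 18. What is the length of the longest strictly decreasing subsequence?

4

Let dp[i] be the longest strictly decreasing subsequence ending at i:
i:      1  2  3  4  5  6  7  8  9 10 11 12
a[i]:   8  6 11 14 12 17 11  9 15 12 15 18
dp:     1  2  1  1  2  1  3  4  2  3  2  1
Maximum is 4.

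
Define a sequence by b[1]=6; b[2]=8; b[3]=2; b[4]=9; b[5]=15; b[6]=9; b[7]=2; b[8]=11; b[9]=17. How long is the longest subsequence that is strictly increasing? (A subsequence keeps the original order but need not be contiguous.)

5

Let dp[i] be the length of the longest such subsequence ending at index i:
i:      1  2  3  4  5  6  7  8  9
b[i]:   6  8  2  9 15  9  2 11 17
dp:     1  2  1  3  4  3  1  4  5
Maximum dp value is 5.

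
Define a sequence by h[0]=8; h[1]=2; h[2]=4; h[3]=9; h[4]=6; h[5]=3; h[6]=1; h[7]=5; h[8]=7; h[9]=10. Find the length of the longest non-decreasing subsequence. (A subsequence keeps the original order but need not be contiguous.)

5

Track the smallest tail for each achievable length (allowing ties):
8 → extends → [8]
2 → replaces 8 → [2]
4 → extends → [2, 4]
9 → extends → [2, 4, 9]
6 → replaces 9 → [2, 4, 6]
3 → replaces 4 → [2, 3, 6]
1 → replaces 2 → [1, 3, 6]
5 → replaces 6 → [1, 3, 5]
7 → extends → [1, 3, 5, 7]
10 → extends → [1, 3, 5, 7, 10]
Five tails, so the longest non-decreasing subsequence has length 5 (e.g. 2, 4, 6, 7, 10).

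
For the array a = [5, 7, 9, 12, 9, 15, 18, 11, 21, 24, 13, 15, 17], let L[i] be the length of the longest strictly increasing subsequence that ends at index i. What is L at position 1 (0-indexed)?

2

dp[i] = 1 + max{dp[j] : j<i, a[j]<a[i]} (or 1 if no such j):
i:      0  1  2  3  4  5  6  7  8  9 10 11 12
a[i]:   5  7  9 12  9 15 18 11 21 24 13 15 17
dp:     1  2  3  4  3  5  6  4  7  8  5  6  7
At index 1 the value is 2.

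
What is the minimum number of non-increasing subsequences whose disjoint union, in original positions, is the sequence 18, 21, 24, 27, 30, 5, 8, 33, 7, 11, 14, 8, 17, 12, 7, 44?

7

The minimum number of non-increasing subsequences covering a sequence equals the length of its longest strictly increasing subsequence.
LIS length is 7 (e.g. 18, 21, 24, 27, 30, 33, 44), so 7 piles are needed.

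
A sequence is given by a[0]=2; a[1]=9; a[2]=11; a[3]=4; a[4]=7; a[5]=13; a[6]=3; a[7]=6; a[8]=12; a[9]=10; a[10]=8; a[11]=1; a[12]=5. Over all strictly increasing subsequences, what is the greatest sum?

35

Let S[i] be the best sum of a strictly increasing subsequence ending at i:
i:      0  1  2  3  4  5  6  7  8  9 10 11 12
a[i]:   2  9 11  4  7 13  3  6 12 10  8  1  5
S:      2 11 22  6 13 35  5 12 34 23 21  1 11
Maximum is 35 (e.g. 2 + 9 + 11 + 13).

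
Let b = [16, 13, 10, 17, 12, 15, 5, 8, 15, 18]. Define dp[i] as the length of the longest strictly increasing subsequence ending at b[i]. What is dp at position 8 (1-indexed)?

dp[i] = 1 + max{dp[j] : j<i, b[j]<b[i]} (or 1 if no such j):
i:      1  2  3  4  5  6  7  8  9 10
b[i]:  16 13 10 17 12 15  5  8 15 18
dp:     1  1  1  2  2  3  1  2  3  4
At index 8 the value is 2.

2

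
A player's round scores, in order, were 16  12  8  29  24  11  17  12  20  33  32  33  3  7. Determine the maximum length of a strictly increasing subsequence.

Let dp[i] be the length of the longest such subsequence ending at index i:
i:      1  2  3  4  5  6  7  8  9 10 11 12 13 14
a[i]:  16 12  8 29 24 11 17 12 20 33 32 33  3  7
dp:     1  1  1  2  2  2  3  3  4  5  5  6  1  2
Maximum dp value is 6.

6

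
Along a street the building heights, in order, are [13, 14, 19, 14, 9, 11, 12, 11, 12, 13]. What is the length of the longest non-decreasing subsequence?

Let dp[i] be the length of the longest such subsequence ending at index i:
i:      1  2  3  4  5  6  7  8  9 10
a[i]:  13 14 19 14  9 11 12 11 12 13
dp:     1  2  3  3  1  2  3  3  4  5
Maximum dp value is 5.

5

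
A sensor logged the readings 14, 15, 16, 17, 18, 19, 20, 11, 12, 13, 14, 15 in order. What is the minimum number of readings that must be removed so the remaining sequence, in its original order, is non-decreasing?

5

Fewest deletions = n − (longest non-decreasing subsequence).
Patience tails:
14 → extends → [14]
15 → extends → [14, 15]
16 → extends → [14, 15, 16]
17 → extends → [14, 15, 16, 17]
18 → extends → [14, 15, 16, 17, 18]
19 → extends → [14, 15, 16, 17, 18, 19]
20 → extends → [14, 15, 16, 17, 18, 19, 20]
11 → replaces 14 → [11, 15, 16, 17, 18, 19, 20]
12 → replaces 15 → [11, 12, 16, 17, 18, 19, 20]
13 → replaces 16 → [11, 12, 13, 17, 18, 19, 20]
14 → replaces 17 → [11, 12, 13, 14, 18, 19, 20]
15 → replaces 18 → [11, 12, 13, 14, 15, 19, 20]
Longest non-decreasing subsequence has length 7, so deletions = 12 − 7 = 5.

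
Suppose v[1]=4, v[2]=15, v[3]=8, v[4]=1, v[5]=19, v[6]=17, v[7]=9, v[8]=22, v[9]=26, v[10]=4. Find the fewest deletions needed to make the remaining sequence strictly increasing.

5

Fewest deletions = n − (longest strictly increasing subsequence).
Patience tails:
4 → extends → [4]
15 → extends → [4, 15]
8 → replaces 15 → [4, 8]
1 → replaces 4 → [1, 8]
19 → extends → [1, 8, 19]
17 → replaces 19 → [1, 8, 17]
9 → replaces 17 → [1, 8, 9]
22 → extends → [1, 8, 9, 22]
26 → extends → [1, 8, 9, 22, 26]
4 → replaces 8 → [1, 4, 9, 22, 26]
Longest strictly increasing subsequence has length 5, so deletions = 10 − 5 = 5.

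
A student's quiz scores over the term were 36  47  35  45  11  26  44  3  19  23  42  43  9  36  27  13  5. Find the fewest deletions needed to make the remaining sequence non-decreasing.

Fewest deletions = n − (longest non-decreasing subsequence).
i:      1  2  3  4  5  6  7  8  9 10 11 12 13 14 15 16 17
a[i]:  36 47 35 45 11 26 44  3 19 23 42 43  9 36 27 13  5
dp:     1  2  1  2  1  2  3  1  2  3  4  5  2  4  4  3  2
max dp = 5, so deletions = 17 − 5 = 12.

12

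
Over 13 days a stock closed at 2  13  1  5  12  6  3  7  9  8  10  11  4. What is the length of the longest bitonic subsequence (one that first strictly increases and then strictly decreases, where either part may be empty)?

8

inc[i] = longest strictly increasing subsequence ending at i; dec[i] = longest strictly decreasing subsequence starting at i:
i:      1  2  3  4  5  6  7  8  9 10 11 12 13
a[i]:   2 13  1  5 12  6  3  7  9  8 10 11  4
inc:    1  2  1  2  3  3  2  4  5  5  6  7  3
dec:    2  5  1  2  4  2  1  2  3  2  2  2  1
Best peak at i=12 (value 11): inc=7, dec=2, length 7+2−1 = 8.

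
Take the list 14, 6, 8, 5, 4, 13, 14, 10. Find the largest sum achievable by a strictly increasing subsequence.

41

Let S[i] be the best sum of a strictly increasing subsequence ending at i:
i:      1  2  3  4  5  6  7  8
a[i]:  14  6  8  5  4 13 14 10
S:     14  6 14  5  4 27 41 24
Maximum is 41 (e.g. 6 + 8 + 13 + 14).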